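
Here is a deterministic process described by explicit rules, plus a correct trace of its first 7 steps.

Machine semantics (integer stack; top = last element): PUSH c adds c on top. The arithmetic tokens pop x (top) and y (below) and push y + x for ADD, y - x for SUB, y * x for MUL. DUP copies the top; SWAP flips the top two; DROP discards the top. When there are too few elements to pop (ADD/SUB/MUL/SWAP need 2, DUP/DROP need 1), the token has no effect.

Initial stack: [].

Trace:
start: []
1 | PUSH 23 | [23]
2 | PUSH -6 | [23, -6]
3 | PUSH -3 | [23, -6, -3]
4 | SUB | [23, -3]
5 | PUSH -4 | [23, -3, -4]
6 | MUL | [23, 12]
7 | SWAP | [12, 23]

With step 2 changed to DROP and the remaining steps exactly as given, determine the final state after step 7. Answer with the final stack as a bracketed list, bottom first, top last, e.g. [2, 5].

(re-executing from step 2 with the substitution; state before step 2: [23])
2 | DROP | []
3 | PUSH -3 | [-3]
4 | SUB | [-3]
5 | PUSH -4 | [-3, -4]
6 | MUL | [12]
7 | SWAP | [12]

[12]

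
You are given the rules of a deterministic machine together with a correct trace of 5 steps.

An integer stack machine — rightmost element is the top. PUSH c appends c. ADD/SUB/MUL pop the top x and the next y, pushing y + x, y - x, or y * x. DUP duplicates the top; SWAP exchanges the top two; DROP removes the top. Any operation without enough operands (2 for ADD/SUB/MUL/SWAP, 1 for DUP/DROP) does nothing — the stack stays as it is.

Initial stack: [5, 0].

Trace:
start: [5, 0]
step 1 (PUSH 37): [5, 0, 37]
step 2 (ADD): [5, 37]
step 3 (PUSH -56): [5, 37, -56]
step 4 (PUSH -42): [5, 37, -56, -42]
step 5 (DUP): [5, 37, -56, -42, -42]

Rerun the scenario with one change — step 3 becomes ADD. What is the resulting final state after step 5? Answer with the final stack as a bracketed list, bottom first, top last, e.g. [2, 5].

(re-executing from step 3 with the substitution; state before step 3: [5, 37])
step 3 (ADD): [42]
step 4 (PUSH -42): [42, -42]
step 5 (DUP): [42, -42, -42]

[42, -42, -42]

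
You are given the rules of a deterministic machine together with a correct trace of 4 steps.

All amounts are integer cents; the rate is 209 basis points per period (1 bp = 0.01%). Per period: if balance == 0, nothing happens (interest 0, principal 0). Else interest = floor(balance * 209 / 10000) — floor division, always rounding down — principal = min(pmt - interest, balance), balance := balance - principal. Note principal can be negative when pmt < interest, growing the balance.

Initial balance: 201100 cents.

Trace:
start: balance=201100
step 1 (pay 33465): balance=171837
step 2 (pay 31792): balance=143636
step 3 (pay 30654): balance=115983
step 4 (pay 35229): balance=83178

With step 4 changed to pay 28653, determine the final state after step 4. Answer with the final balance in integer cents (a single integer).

(re-executing from step 4 with the substitution; state before step 4: balance=115983)
step 4 (pay 28653): balance=89754

89754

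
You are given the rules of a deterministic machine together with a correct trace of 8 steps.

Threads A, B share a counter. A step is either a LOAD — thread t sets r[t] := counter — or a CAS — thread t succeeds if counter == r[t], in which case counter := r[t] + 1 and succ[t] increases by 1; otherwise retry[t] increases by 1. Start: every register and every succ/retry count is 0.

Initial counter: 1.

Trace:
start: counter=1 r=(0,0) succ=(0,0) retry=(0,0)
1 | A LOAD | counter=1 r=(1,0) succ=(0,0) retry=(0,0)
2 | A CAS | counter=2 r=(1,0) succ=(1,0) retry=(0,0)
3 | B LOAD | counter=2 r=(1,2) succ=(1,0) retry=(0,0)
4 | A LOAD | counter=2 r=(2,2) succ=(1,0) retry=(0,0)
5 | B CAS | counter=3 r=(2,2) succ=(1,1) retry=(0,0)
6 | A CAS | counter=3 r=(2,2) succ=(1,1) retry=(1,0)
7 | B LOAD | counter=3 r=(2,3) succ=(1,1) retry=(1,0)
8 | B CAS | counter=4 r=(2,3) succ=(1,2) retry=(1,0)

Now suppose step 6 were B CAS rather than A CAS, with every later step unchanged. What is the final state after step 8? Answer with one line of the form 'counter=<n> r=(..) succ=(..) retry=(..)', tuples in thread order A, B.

counter=4 r=(2,3) succ=(1,2) retry=(0,1)

(re-executing from step 6 with the substitution; state before step 6: counter=3 r=(2,2) succ=(1,1) retry=(0,0))
6 | B CAS | counter=3 r=(2,2) succ=(1,1) retry=(0,1)
7 | B LOAD | counter=3 r=(2,3) succ=(1,1) retry=(0,1)
8 | B CAS | counter=4 r=(2,3) succ=(1,2) retry=(0,1)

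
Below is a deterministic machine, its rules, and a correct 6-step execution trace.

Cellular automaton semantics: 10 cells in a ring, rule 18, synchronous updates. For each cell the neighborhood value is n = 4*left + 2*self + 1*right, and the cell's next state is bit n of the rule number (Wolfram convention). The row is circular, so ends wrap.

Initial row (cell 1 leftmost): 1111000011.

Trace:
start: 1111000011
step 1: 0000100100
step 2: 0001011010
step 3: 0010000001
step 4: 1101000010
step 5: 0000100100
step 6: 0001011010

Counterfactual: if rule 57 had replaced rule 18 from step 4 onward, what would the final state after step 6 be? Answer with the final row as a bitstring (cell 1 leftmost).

0010111001

(re-executing steps 4..6 under rule 57; state before step 4: 0010000001)
step 4: 1001111100
step 5: 0101000010
step 6: 0010111001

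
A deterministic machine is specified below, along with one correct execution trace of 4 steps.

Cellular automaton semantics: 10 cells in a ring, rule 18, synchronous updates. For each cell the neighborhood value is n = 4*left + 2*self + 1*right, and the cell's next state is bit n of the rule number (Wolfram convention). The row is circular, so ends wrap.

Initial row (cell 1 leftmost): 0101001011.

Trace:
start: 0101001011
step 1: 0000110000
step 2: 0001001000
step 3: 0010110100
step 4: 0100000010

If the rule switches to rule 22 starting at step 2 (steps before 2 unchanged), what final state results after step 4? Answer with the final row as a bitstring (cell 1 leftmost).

0100000010

(re-executing steps 2..4 under rule 22; state before step 2: 0000110000)
step 2: 0001001000
step 3: 0011111100
step 4: 0100000010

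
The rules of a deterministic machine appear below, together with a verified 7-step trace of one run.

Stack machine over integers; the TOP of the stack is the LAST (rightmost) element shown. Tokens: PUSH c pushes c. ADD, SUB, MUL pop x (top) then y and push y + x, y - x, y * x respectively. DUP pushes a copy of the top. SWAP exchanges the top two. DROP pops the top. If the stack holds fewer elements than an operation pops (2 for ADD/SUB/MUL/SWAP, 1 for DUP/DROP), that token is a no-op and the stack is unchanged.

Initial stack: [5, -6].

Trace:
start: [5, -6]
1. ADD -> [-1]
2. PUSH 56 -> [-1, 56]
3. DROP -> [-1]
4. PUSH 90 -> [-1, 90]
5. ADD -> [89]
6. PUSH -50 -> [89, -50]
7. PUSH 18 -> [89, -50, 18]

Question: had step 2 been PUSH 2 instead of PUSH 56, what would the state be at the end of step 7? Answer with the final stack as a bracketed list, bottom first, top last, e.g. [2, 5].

[89, -50, 18]

(re-executing from step 2 with the substitution; state before step 2: [-1])
2. PUSH 2 -> [-1, 2]
3. DROP -> [-1]
4. PUSH 90 -> [-1, 90]
5. ADD -> [89]
6. PUSH -50 -> [89, -50]
7. PUSH 18 -> [89, -50, 18]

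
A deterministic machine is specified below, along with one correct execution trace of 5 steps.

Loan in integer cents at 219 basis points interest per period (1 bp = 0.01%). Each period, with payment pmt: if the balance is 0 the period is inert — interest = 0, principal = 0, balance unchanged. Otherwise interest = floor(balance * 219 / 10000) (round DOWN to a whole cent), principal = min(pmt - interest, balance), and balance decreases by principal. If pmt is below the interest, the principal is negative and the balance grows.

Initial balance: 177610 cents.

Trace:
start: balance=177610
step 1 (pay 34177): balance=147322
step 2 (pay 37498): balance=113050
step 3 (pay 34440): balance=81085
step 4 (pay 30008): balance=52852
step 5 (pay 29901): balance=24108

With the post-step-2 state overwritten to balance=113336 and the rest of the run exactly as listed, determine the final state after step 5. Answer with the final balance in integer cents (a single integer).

state after step 2 := balance=113336
step 3 (pay 34440): balance=81378
step 4 (pay 30008): balance=53152
step 5 (pay 29901): balance=24415

24415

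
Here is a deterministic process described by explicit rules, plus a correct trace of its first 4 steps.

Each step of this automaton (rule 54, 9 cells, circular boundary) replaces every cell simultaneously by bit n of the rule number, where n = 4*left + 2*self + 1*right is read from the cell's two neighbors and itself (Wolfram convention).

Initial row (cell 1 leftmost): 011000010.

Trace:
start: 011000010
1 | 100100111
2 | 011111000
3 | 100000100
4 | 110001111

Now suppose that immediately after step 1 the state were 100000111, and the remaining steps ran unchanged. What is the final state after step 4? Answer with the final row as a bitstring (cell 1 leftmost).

000100011

state after step 1 := 100000111
2 | 010001000
3 | 111011100
4 | 000100011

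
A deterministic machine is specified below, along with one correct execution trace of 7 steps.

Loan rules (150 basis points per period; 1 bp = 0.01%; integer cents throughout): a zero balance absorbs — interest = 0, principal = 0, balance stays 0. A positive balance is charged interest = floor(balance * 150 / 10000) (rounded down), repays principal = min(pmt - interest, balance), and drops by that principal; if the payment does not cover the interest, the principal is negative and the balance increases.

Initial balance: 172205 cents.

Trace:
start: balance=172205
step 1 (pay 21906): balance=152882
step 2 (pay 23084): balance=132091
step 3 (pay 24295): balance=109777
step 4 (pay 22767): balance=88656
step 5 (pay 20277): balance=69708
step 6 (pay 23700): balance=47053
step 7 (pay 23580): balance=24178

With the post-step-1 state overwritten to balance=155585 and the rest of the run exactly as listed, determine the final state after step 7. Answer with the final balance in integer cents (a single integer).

27134

state after step 1 := balance=155585
step 2 (pay 23084): balance=134834
step 3 (pay 24295): balance=112561
step 4 (pay 22767): balance=91482
step 5 (pay 20277): balance=72577
step 6 (pay 23700): balance=49965
step 7 (pay 23580): balance=27134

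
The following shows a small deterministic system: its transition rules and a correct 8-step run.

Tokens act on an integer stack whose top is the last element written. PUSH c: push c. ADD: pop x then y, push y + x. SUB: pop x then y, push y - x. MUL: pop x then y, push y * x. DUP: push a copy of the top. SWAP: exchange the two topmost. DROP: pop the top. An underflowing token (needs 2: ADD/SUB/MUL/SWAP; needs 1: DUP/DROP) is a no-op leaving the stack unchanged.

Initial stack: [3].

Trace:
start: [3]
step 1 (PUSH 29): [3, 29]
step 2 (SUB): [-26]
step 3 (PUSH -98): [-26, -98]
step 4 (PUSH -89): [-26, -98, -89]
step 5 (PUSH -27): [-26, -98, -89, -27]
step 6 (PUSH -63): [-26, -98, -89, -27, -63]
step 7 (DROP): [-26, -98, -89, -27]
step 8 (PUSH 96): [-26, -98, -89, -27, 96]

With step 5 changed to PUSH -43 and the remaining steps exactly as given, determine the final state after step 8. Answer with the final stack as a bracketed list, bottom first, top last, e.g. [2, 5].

(re-executing from step 5 with the substitution; state before step 5: [-26, -98, -89])
step 5 (PUSH -43): [-26, -98, -89, -43]
step 6 (PUSH -63): [-26, -98, -89, -43, -63]
step 7 (DROP): [-26, -98, -89, -43]
step 8 (PUSH 96): [-26, -98, -89, -43, 96]

[-26, -98, -89, -43, 96]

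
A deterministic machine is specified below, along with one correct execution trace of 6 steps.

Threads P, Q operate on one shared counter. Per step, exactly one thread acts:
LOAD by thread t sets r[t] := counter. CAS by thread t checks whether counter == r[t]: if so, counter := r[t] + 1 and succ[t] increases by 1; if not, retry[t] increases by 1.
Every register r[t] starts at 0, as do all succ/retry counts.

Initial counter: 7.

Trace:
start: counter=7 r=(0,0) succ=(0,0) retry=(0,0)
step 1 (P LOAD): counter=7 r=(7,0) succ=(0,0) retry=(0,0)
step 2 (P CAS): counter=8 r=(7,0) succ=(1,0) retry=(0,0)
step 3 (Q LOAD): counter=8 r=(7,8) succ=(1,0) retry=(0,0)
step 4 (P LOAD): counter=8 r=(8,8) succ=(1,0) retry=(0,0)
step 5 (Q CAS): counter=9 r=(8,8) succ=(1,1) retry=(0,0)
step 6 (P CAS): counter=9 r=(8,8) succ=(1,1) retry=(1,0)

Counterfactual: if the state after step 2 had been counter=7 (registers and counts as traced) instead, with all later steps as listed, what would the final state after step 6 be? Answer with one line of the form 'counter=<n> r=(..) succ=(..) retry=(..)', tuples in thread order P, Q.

state after step 2 := counter=7 r=(7,0) succ=(1,0) retry=(0,0)
step 3 (Q LOAD): counter=7 r=(7,7) succ=(1,0) retry=(0,0)
step 4 (P LOAD): counter=7 r=(7,7) succ=(1,0) retry=(0,0)
step 5 (Q CAS): counter=8 r=(7,7) succ=(1,1) retry=(0,0)
step 6 (P CAS): counter=8 r=(7,7) succ=(1,1) retry=(1,0)

counter=8 r=(7,7) succ=(1,1) retry=(1,0)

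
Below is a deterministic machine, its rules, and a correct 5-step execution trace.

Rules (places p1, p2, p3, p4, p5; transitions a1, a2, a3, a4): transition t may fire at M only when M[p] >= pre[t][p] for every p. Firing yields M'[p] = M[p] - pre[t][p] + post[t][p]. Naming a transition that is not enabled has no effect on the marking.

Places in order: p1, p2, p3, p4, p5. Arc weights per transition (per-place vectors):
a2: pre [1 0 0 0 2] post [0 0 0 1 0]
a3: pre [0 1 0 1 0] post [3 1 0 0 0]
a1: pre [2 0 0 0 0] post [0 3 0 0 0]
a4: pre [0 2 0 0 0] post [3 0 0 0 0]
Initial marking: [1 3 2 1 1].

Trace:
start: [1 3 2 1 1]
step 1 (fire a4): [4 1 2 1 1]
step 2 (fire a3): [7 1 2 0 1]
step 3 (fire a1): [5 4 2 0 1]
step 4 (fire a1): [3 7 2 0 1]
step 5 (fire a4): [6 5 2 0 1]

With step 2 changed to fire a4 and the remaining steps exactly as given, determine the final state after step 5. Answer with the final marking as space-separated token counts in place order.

(re-executing from step 2 with the substitution; state before step 2: [4 1 2 1 1])
step 2 (fire a4): [4 1 2 1 1]
step 3 (fire a1): [2 4 2 1 1]
step 4 (fire a1): [0 7 2 1 1]
step 5 (fire a4): [3 5 2 1 1]

3 5 2 1 1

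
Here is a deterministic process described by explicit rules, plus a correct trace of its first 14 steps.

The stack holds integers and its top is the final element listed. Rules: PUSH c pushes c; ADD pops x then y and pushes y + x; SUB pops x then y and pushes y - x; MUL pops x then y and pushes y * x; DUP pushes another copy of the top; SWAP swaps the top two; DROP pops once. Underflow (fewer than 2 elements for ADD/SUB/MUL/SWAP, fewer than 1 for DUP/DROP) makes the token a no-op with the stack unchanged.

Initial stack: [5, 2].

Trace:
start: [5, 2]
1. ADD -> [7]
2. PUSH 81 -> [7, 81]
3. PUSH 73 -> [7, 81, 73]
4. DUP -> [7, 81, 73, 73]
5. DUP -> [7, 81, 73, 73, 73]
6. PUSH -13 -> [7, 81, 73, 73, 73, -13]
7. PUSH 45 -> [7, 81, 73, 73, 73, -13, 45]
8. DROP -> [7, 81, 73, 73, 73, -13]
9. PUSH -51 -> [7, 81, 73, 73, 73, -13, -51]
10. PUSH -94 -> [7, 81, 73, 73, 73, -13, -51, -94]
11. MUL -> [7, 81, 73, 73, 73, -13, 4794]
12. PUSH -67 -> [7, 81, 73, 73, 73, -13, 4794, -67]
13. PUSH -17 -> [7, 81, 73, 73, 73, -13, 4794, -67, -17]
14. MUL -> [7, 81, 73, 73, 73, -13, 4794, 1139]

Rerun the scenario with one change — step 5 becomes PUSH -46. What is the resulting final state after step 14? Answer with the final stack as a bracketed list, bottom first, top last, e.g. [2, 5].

(re-executing from step 5 with the substitution; state before step 5: [7, 81, 73, 73])
5. PUSH -46 -> [7, 81, 73, 73, -46]
6. PUSH -13 -> [7, 81, 73, 73, -46, -13]
7. PUSH 45 -> [7, 81, 73, 73, -46, -13, 45]
8. DROP -> [7, 81, 73, 73, -46, -13]
9. PUSH -51 -> [7, 81, 73, 73, -46, -13, -51]
10. PUSH -94 -> [7, 81, 73, 73, -46, -13, -51, -94]
11. MUL -> [7, 81, 73, 73, -46, -13, 4794]
12. PUSH -67 -> [7, 81, 73, 73, -46, -13, 4794, -67]
13. PUSH -17 -> [7, 81, 73, 73, -46, -13, 4794, -67, -17]
14. MUL -> [7, 81, 73, 73, -46, -13, 4794, 1139]

[7, 81, 73, 73, -46, -13, 4794, 1139]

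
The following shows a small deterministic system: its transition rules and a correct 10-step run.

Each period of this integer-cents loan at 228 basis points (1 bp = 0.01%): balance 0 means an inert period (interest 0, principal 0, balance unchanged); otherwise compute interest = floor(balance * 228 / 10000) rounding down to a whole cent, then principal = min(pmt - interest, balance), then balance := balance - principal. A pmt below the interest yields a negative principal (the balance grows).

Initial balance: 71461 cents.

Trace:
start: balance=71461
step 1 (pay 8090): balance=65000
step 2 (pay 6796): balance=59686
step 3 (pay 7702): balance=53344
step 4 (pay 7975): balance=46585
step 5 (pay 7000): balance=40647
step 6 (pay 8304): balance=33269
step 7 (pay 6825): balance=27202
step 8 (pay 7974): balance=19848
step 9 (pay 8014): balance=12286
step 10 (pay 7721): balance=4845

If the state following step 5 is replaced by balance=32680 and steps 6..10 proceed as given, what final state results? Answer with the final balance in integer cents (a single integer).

state after step 5 := balance=32680
step 6 (pay 8304): balance=25121
step 7 (pay 6825): balance=18868
step 8 (pay 7974): balance=11324
step 9 (pay 8014): balance=3568
step 10 (pay 7721): balance=0

0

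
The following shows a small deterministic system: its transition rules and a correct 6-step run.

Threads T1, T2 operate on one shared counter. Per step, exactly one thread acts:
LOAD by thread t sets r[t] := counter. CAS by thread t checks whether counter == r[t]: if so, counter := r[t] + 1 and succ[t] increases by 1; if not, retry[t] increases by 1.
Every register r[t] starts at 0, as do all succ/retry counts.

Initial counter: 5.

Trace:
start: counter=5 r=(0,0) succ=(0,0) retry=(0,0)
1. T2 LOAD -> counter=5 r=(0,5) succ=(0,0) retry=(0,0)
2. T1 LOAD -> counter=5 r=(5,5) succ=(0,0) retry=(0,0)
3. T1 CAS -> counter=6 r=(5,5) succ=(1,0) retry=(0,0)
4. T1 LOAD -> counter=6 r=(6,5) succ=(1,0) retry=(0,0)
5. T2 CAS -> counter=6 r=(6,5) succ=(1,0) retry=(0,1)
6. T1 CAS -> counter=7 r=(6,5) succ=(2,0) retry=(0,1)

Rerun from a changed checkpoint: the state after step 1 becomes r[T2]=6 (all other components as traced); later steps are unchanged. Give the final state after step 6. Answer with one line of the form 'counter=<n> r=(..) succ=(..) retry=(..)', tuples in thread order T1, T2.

counter=7 r=(6,6) succ=(1,1) retry=(1,0)

state after step 1 := counter=5 r=(0,6) succ=(0,0) retry=(0,0)
2. T1 LOAD -> counter=5 r=(5,6) succ=(0,0) retry=(0,0)
3. T1 CAS -> counter=6 r=(5,6) succ=(1,0) retry=(0,0)
4. T1 LOAD -> counter=6 r=(6,6) succ=(1,0) retry=(0,0)
5. T2 CAS -> counter=7 r=(6,6) succ=(1,1) retry=(0,0)
6. T1 CAS -> counter=7 r=(6,6) succ=(1,1) retry=(1,0)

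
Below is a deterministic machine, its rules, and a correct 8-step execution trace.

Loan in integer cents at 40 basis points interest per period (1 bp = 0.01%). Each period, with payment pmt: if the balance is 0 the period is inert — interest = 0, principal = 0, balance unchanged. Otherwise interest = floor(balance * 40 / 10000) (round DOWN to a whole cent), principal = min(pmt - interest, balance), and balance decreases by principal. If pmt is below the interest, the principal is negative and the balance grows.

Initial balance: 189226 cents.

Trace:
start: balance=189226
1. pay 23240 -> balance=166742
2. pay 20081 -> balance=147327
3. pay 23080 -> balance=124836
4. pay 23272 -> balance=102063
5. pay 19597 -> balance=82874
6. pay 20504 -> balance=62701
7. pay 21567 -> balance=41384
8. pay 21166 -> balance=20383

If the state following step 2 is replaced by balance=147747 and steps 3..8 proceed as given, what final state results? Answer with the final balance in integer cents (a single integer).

20813

state after step 2 := balance=147747
3. pay 23080 -> balance=125257
4. pay 23272 -> balance=102486
5. pay 19597 -> balance=83298
6. pay 20504 -> balance=63127
7. pay 21567 -> balance=41812
8. pay 21166 -> balance=20813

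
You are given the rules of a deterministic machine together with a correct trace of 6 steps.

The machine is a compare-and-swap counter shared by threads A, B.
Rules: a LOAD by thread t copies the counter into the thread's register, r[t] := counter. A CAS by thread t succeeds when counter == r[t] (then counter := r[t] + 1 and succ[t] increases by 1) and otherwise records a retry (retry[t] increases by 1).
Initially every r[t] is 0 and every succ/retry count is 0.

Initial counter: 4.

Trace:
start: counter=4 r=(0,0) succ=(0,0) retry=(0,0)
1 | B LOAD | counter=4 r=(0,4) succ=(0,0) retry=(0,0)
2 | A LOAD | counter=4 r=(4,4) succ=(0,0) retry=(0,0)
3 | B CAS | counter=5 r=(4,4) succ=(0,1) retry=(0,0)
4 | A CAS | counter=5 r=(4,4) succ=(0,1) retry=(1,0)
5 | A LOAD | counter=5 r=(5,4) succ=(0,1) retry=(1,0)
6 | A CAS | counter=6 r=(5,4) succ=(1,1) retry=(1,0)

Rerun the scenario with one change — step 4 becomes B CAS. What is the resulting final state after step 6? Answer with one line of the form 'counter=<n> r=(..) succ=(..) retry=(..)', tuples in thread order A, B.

counter=6 r=(5,4) succ=(1,1) retry=(0,1)

(re-executing from step 4 with the substitution; state before step 4: counter=5 r=(4,4) succ=(0,1) retry=(0,0))
4 | B CAS | counter=5 r=(4,4) succ=(0,1) retry=(0,1)
5 | A LOAD | counter=5 r=(5,4) succ=(0,1) retry=(0,1)
6 | A CAS | counter=6 r=(5,4) succ=(1,1) retry=(0,1)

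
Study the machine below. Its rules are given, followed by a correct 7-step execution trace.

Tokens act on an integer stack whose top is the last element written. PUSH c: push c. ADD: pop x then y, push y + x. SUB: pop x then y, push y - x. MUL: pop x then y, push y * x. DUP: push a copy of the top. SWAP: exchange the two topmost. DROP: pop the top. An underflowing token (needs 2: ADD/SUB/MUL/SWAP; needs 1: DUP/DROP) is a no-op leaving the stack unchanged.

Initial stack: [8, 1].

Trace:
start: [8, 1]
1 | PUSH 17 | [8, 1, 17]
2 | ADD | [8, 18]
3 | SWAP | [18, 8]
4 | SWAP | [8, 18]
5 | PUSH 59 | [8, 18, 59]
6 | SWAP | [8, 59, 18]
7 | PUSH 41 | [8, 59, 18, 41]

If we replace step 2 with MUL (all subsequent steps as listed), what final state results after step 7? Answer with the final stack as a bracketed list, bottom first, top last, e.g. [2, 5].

[8, 59, 17, 41]

(re-executing from step 2 with the substitution; state before step 2: [8, 1, 17])
2 | MUL | [8, 17]
3 | SWAP | [17, 8]
4 | SWAP | [8, 17]
5 | PUSH 59 | [8, 17, 59]
6 | SWAP | [8, 59, 17]
7 | PUSH 41 | [8, 59, 17, 41]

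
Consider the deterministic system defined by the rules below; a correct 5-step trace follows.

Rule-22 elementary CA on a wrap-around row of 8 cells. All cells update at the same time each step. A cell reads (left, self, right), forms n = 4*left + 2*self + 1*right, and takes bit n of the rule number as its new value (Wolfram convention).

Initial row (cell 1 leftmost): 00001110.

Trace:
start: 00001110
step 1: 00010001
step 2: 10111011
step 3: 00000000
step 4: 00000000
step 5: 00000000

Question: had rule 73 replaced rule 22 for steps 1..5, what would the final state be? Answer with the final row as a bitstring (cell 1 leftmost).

(re-executing steps 1..5 under rule 73; state before step 1: 00001110)
step 1: 11101010
step 2: 10100000
step 3: 00001110
step 4: 11101010
step 5: 10100000

10100000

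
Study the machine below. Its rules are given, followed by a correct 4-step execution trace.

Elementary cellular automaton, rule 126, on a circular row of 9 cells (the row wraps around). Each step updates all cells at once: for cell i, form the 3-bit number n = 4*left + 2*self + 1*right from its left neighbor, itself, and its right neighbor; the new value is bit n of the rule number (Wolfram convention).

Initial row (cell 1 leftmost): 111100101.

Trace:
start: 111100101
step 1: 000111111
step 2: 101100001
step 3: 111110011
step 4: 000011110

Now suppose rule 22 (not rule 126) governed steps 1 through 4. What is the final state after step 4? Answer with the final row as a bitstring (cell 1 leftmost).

110000000

(re-executing steps 1..4 under rule 22; state before step 1: 111100101)
step 1: 000011100
step 2: 000100010
step 3: 001110111
step 4: 110000000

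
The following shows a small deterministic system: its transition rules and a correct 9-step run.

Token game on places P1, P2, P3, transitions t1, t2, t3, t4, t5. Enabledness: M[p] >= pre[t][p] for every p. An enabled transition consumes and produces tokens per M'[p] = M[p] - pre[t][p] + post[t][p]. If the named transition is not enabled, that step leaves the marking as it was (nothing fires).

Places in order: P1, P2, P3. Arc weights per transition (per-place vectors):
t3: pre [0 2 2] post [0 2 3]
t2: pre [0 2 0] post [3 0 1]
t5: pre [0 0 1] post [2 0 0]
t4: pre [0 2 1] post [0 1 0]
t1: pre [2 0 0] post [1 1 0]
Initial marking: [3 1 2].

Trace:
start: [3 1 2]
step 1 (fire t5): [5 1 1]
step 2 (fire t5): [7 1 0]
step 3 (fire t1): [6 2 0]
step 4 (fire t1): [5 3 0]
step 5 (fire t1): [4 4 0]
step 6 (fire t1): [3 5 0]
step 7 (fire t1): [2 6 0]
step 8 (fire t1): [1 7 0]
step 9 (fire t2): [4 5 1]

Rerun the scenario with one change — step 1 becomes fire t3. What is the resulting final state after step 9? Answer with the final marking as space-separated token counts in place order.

4 3 2

(re-executing from step 1 with the substitution; state before step 1: [3 1 2])
step 1 (fire t3): [3 1 2]
step 2 (fire t5): [5 1 1]
step 3 (fire t1): [4 2 1]
step 4 (fire t1): [3 3 1]
step 5 (fire t1): [2 4 1]
step 6 (fire t1): [1 5 1]
step 7 (fire t1): [1 5 1]
step 8 (fire t1): [1 5 1]
step 9 (fire t2): [4 3 2]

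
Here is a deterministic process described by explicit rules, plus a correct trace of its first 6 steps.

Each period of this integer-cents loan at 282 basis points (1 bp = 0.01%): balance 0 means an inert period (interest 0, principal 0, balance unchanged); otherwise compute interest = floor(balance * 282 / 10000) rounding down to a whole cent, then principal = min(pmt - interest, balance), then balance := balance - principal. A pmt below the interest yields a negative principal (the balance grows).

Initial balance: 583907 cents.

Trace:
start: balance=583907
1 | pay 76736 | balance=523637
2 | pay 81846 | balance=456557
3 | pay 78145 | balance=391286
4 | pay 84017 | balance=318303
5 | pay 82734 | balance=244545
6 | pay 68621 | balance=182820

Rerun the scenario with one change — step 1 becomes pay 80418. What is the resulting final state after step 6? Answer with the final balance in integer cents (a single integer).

(re-executing from step 1 with the substitution; state before step 1: balance=583907)
1 | pay 80418 | balance=519955
2 | pay 81846 | balance=452771
3 | pay 78145 | balance=387394
4 | pay 84017 | balance=314301
5 | pay 82734 | balance=240430
6 | pay 68621 | balance=178589

178589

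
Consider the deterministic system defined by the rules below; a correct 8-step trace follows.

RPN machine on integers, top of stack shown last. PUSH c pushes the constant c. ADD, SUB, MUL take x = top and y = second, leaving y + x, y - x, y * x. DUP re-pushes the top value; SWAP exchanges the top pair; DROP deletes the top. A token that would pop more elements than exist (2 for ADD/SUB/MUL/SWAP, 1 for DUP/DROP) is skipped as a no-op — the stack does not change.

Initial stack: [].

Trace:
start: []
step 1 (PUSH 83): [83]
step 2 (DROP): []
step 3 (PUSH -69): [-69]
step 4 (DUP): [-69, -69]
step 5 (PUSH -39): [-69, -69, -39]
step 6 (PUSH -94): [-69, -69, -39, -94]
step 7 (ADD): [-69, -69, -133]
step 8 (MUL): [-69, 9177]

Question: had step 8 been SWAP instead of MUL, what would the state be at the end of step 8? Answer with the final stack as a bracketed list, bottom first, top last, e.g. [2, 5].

[-69, -133, -69]

(re-executing from step 8 with the substitution; state before step 8: [-69, -69, -133])
step 8 (SWAP): [-69, -133, -69]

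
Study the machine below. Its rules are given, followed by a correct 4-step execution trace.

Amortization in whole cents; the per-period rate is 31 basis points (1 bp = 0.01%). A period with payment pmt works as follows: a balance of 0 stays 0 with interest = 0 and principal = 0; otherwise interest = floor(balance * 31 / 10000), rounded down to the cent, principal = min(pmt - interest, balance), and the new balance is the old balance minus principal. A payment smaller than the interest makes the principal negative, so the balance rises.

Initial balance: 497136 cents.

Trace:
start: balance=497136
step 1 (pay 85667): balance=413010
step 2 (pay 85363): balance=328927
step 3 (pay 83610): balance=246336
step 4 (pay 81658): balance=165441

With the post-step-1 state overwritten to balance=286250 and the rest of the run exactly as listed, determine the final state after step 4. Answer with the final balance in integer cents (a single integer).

state after step 1 := balance=286250
step 2 (pay 85363): balance=201774
step 3 (pay 83610): balance=118789
step 4 (pay 81658): balance=37499

37499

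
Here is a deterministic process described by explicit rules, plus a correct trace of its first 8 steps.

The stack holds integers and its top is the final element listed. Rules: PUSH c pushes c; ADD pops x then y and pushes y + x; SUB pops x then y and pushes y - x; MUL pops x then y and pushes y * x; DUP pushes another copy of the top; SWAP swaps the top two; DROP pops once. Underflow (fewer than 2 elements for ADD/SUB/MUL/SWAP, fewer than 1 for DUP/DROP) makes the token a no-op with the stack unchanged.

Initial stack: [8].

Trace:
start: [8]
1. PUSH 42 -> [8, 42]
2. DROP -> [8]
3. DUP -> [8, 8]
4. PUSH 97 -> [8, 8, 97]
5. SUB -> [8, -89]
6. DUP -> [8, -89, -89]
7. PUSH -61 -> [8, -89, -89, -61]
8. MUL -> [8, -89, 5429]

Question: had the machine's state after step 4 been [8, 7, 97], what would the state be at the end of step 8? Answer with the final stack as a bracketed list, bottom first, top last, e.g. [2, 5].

[8, -90, 5490]

state after step 4 := [8, 7, 97]
5. SUB -> [8, -90]
6. DUP -> [8, -90, -90]
7. PUSH -61 -> [8, -90, -90, -61]
8. MUL -> [8, -90, 5490]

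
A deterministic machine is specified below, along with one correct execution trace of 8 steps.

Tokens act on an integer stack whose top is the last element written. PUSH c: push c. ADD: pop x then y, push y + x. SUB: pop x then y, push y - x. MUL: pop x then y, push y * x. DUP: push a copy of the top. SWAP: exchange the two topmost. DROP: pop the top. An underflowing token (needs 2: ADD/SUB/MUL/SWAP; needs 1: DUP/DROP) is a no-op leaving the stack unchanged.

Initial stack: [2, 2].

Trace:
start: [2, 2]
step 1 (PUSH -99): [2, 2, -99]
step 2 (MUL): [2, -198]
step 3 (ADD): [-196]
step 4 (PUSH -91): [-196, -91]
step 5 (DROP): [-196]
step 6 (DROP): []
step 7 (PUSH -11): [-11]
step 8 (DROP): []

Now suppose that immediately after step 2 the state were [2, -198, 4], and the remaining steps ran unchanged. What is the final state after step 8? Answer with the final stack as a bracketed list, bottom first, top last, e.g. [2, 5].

state after step 2 := [2, -198, 4]
step 3 (ADD): [2, -194]
step 4 (PUSH -91): [2, -194, -91]
step 5 (DROP): [2, -194]
step 6 (DROP): [2]
step 7 (PUSH -11): [2, -11]
step 8 (DROP): [2]

[2]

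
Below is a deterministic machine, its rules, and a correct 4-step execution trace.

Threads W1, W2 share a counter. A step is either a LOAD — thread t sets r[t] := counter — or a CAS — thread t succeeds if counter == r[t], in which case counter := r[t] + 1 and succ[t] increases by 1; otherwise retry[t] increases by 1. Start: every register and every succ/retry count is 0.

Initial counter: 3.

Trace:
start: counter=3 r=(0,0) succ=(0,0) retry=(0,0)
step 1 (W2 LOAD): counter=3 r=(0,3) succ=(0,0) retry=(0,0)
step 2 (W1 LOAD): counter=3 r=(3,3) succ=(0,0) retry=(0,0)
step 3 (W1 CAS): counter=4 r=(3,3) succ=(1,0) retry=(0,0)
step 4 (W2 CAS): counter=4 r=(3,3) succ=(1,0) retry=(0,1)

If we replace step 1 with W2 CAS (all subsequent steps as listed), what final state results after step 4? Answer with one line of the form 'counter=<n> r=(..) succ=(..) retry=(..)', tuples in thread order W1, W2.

counter=4 r=(3,0) succ=(1,0) retry=(0,2)

(re-executing from step 1 with the substitution; state before step 1: counter=3 r=(0,0) succ=(0,0) retry=(0,0))
step 1 (W2 CAS): counter=3 r=(0,0) succ=(0,0) retry=(0,1)
step 2 (W1 LOAD): counter=3 r=(3,0) succ=(0,0) retry=(0,1)
step 3 (W1 CAS): counter=4 r=(3,0) succ=(1,0) retry=(0,1)
step 4 (W2 CAS): counter=4 r=(3,0) succ=(1,0) retry=(0,2)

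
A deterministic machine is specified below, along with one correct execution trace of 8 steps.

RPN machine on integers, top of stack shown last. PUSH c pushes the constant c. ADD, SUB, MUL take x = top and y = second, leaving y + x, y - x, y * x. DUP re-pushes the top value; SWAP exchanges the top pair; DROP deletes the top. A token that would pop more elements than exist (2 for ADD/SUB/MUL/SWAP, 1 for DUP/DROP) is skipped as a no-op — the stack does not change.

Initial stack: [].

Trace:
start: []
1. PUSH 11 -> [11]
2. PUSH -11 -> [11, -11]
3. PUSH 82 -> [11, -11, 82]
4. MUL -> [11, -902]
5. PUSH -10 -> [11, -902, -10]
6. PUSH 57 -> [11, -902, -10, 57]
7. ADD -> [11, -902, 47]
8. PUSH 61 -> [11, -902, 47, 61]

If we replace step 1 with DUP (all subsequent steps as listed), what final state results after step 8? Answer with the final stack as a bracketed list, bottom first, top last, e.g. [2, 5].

[-902, 47, 61]

(re-executing from step 1 with the substitution; state before step 1: [])
1. DUP -> []
2. PUSH -11 -> [-11]
3. PUSH 82 -> [-11, 82]
4. MUL -> [-902]
5. PUSH -10 -> [-902, -10]
6. PUSH 57 -> [-902, -10, 57]
7. ADD -> [-902, 47]
8. PUSH 61 -> [-902, 47, 61]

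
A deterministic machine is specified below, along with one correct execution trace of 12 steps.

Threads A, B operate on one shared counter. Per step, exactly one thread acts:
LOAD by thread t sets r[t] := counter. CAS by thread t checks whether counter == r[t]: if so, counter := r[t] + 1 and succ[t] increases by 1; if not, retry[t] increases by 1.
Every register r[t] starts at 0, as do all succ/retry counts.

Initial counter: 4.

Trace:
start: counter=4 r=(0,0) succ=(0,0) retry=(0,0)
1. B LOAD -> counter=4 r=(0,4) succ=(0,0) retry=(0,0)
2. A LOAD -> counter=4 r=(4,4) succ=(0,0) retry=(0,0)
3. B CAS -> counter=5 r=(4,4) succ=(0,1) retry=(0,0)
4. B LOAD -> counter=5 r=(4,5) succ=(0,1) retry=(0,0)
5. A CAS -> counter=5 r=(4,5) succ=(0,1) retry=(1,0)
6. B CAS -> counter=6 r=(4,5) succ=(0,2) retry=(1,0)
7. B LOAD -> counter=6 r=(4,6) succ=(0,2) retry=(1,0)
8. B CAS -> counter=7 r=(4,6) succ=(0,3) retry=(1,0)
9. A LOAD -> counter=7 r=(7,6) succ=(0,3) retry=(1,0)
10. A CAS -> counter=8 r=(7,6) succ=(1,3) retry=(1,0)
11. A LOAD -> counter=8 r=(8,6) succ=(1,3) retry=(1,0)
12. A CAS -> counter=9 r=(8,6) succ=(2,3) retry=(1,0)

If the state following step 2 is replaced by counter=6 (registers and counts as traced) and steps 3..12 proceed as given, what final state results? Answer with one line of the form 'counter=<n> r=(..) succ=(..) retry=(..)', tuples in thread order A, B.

counter=10 r=(9,7) succ=(2,2) retry=(1,1)

state after step 2 := counter=6 r=(4,4) succ=(0,0) retry=(0,0)
3. B CAS -> counter=6 r=(4,4) succ=(0,0) retry=(0,1)
4. B LOAD -> counter=6 r=(4,6) succ=(0,0) retry=(0,1)
5. A CAS -> counter=6 r=(4,6) succ=(0,0) retry=(1,1)
6. B CAS -> counter=7 r=(4,6) succ=(0,1) retry=(1,1)
7. B LOAD -> counter=7 r=(4,7) succ=(0,1) retry=(1,1)
8. B CAS -> counter=8 r=(4,7) succ=(0,2) retry=(1,1)
9. A LOAD -> counter=8 r=(8,7) succ=(0,2) retry=(1,1)
10. A CAS -> counter=9 r=(8,7) succ=(1,2) retry=(1,1)
11. A LOAD -> counter=9 r=(9,7) succ=(1,2) retry=(1,1)
12. A CAS -> counter=10 r=(9,7) succ=(2,2) retry=(1,1)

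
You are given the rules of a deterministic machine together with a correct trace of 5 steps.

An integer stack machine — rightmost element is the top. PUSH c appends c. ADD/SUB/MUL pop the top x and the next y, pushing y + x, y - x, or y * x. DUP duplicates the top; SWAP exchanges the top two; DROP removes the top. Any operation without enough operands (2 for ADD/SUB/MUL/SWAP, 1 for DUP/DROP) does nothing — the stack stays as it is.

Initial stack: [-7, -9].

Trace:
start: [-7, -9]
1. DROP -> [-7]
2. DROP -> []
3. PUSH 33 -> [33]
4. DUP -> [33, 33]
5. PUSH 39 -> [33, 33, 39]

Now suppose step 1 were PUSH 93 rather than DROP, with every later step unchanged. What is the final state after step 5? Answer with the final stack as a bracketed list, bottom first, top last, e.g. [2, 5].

(re-executing from step 1 with the substitution; state before step 1: [-7, -9])
1. PUSH 93 -> [-7, -9, 93]
2. DROP -> [-7, -9]
3. PUSH 33 -> [-7, -9, 33]
4. DUP -> [-7, -9, 33, 33]
5. PUSH 39 -> [-7, -9, 33, 33, 39]

[-7, -9, 33, 33, 39]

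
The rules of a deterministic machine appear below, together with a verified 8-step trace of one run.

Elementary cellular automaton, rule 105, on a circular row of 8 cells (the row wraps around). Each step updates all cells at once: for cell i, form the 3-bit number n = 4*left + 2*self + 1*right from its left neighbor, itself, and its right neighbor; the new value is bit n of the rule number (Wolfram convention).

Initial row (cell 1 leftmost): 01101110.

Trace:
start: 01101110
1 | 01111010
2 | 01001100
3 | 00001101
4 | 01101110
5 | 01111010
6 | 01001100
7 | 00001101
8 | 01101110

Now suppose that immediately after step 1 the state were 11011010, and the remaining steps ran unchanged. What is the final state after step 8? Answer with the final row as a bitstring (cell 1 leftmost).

state after step 1 := 11011010
2 | 11111101
3 | 00000111
4 | 01110101
5 | 11011010
6 | 11111101
7 | 00000111
8 | 01110101

01110101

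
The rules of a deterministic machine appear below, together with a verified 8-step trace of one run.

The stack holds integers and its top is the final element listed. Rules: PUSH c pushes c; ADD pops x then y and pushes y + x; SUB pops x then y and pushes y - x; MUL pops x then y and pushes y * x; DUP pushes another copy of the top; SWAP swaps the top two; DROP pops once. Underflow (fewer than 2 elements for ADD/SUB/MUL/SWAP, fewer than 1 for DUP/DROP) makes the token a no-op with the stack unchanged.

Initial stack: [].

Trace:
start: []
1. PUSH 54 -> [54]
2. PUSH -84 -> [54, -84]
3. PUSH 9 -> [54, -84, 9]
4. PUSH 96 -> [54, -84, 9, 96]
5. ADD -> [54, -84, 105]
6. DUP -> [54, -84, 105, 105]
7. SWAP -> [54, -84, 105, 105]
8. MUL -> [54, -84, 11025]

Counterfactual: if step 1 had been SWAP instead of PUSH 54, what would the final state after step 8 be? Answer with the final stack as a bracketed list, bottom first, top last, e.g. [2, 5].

[-84, 11025]

(re-executing from step 1 with the substitution; state before step 1: [])
1. SWAP -> []
2. PUSH -84 -> [-84]
3. PUSH 9 -> [-84, 9]
4. PUSH 96 -> [-84, 9, 96]
5. ADD -> [-84, 105]
6. DUP -> [-84, 105, 105]
7. SWAP -> [-84, 105, 105]
8. MUL -> [-84, 11025]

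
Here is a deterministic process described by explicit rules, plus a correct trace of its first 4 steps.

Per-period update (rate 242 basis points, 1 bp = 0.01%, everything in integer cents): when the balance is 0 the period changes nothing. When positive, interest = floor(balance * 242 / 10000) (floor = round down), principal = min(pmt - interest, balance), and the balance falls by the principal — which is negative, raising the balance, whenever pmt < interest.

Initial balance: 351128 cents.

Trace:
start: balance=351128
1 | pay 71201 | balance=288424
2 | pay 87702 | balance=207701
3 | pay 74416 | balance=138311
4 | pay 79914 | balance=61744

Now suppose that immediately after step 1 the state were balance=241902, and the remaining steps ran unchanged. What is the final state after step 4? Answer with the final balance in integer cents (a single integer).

state after step 1 := balance=241902
2 | pay 87702 | balance=160054
3 | pay 74416 | balance=89511
4 | pay 79914 | balance=11763

11763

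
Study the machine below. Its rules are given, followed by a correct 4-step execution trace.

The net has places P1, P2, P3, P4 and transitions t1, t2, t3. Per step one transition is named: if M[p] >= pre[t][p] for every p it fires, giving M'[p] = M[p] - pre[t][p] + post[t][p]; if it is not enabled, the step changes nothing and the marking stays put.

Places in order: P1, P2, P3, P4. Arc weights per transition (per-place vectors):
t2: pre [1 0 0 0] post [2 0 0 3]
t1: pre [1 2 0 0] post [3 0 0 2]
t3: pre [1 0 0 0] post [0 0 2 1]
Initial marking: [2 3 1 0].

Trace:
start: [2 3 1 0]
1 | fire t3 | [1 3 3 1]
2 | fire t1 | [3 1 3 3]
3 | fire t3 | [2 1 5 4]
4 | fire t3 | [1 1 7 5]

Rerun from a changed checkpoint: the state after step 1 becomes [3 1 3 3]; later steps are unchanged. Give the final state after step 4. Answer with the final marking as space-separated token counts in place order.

1 1 7 5

state after step 1 := [3 1 3 3]
2 | fire t1 | [3 1 3 3]
3 | fire t3 | [2 1 5 4]
4 | fire t3 | [1 1 7 5]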